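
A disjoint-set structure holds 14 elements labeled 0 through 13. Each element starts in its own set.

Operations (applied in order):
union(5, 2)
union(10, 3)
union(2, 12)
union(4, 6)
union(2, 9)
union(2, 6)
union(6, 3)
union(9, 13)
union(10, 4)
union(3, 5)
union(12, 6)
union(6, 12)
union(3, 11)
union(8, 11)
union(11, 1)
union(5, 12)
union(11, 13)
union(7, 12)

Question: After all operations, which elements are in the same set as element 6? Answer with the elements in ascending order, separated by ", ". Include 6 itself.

Step 1: union(5, 2) -> merged; set of 5 now {2, 5}
Step 2: union(10, 3) -> merged; set of 10 now {3, 10}
Step 3: union(2, 12) -> merged; set of 2 now {2, 5, 12}
Step 4: union(4, 6) -> merged; set of 4 now {4, 6}
Step 5: union(2, 9) -> merged; set of 2 now {2, 5, 9, 12}
Step 6: union(2, 6) -> merged; set of 2 now {2, 4, 5, 6, 9, 12}
Step 7: union(6, 3) -> merged; set of 6 now {2, 3, 4, 5, 6, 9, 10, 12}
Step 8: union(9, 13) -> merged; set of 9 now {2, 3, 4, 5, 6, 9, 10, 12, 13}
Step 9: union(10, 4) -> already same set; set of 10 now {2, 3, 4, 5, 6, 9, 10, 12, 13}
Step 10: union(3, 5) -> already same set; set of 3 now {2, 3, 4, 5, 6, 9, 10, 12, 13}
Step 11: union(12, 6) -> already same set; set of 12 now {2, 3, 4, 5, 6, 9, 10, 12, 13}
Step 12: union(6, 12) -> already same set; set of 6 now {2, 3, 4, 5, 6, 9, 10, 12, 13}
Step 13: union(3, 11) -> merged; set of 3 now {2, 3, 4, 5, 6, 9, 10, 11, 12, 13}
Step 14: union(8, 11) -> merged; set of 8 now {2, 3, 4, 5, 6, 8, 9, 10, 11, 12, 13}
Step 15: union(11, 1) -> merged; set of 11 now {1, 2, 3, 4, 5, 6, 8, 9, 10, 11, 12, 13}
Step 16: union(5, 12) -> already same set; set of 5 now {1, 2, 3, 4, 5, 6, 8, 9, 10, 11, 12, 13}
Step 17: union(11, 13) -> already same set; set of 11 now {1, 2, 3, 4, 5, 6, 8, 9, 10, 11, 12, 13}
Step 18: union(7, 12) -> merged; set of 7 now {1, 2, 3, 4, 5, 6, 7, 8, 9, 10, 11, 12, 13}
Component of 6: {1, 2, 3, 4, 5, 6, 7, 8, 9, 10, 11, 12, 13}

Answer: 1, 2, 3, 4, 5, 6, 7, 8, 9, 10, 11, 12, 13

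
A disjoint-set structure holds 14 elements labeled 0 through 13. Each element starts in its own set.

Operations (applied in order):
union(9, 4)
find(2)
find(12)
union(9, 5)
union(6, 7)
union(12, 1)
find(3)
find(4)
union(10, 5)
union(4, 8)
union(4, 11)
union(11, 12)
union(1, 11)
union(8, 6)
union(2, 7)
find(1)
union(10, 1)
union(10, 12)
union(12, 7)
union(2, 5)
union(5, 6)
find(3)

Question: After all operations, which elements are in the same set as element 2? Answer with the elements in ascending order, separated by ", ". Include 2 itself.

Answer: 1, 2, 4, 5, 6, 7, 8, 9, 10, 11, 12

Derivation:
Step 1: union(9, 4) -> merged; set of 9 now {4, 9}
Step 2: find(2) -> no change; set of 2 is {2}
Step 3: find(12) -> no change; set of 12 is {12}
Step 4: union(9, 5) -> merged; set of 9 now {4, 5, 9}
Step 5: union(6, 7) -> merged; set of 6 now {6, 7}
Step 6: union(12, 1) -> merged; set of 12 now {1, 12}
Step 7: find(3) -> no change; set of 3 is {3}
Step 8: find(4) -> no change; set of 4 is {4, 5, 9}
Step 9: union(10, 5) -> merged; set of 10 now {4, 5, 9, 10}
Step 10: union(4, 8) -> merged; set of 4 now {4, 5, 8, 9, 10}
Step 11: union(4, 11) -> merged; set of 4 now {4, 5, 8, 9, 10, 11}
Step 12: union(11, 12) -> merged; set of 11 now {1, 4, 5, 8, 9, 10, 11, 12}
Step 13: union(1, 11) -> already same set; set of 1 now {1, 4, 5, 8, 9, 10, 11, 12}
Step 14: union(8, 6) -> merged; set of 8 now {1, 4, 5, 6, 7, 8, 9, 10, 11, 12}
Step 15: union(2, 7) -> merged; set of 2 now {1, 2, 4, 5, 6, 7, 8, 9, 10, 11, 12}
Step 16: find(1) -> no change; set of 1 is {1, 2, 4, 5, 6, 7, 8, 9, 10, 11, 12}
Step 17: union(10, 1) -> already same set; set of 10 now {1, 2, 4, 5, 6, 7, 8, 9, 10, 11, 12}
Step 18: union(10, 12) -> already same set; set of 10 now {1, 2, 4, 5, 6, 7, 8, 9, 10, 11, 12}
Step 19: union(12, 7) -> already same set; set of 12 now {1, 2, 4, 5, 6, 7, 8, 9, 10, 11, 12}
Step 20: union(2, 5) -> already same set; set of 2 now {1, 2, 4, 5, 6, 7, 8, 9, 10, 11, 12}
Step 21: union(5, 6) -> already same set; set of 5 now {1, 2, 4, 5, 6, 7, 8, 9, 10, 11, 12}
Step 22: find(3) -> no change; set of 3 is {3}
Component of 2: {1, 2, 4, 5, 6, 7, 8, 9, 10, 11, 12}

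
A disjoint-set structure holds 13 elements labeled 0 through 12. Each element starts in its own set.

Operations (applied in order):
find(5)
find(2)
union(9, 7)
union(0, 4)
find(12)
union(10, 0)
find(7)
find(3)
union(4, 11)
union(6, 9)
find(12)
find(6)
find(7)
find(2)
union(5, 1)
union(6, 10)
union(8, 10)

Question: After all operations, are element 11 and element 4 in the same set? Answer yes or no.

Step 1: find(5) -> no change; set of 5 is {5}
Step 2: find(2) -> no change; set of 2 is {2}
Step 3: union(9, 7) -> merged; set of 9 now {7, 9}
Step 4: union(0, 4) -> merged; set of 0 now {0, 4}
Step 5: find(12) -> no change; set of 12 is {12}
Step 6: union(10, 0) -> merged; set of 10 now {0, 4, 10}
Step 7: find(7) -> no change; set of 7 is {7, 9}
Step 8: find(3) -> no change; set of 3 is {3}
Step 9: union(4, 11) -> merged; set of 4 now {0, 4, 10, 11}
Step 10: union(6, 9) -> merged; set of 6 now {6, 7, 9}
Step 11: find(12) -> no change; set of 12 is {12}
Step 12: find(6) -> no change; set of 6 is {6, 7, 9}
Step 13: find(7) -> no change; set of 7 is {6, 7, 9}
Step 14: find(2) -> no change; set of 2 is {2}
Step 15: union(5, 1) -> merged; set of 5 now {1, 5}
Step 16: union(6, 10) -> merged; set of 6 now {0, 4, 6, 7, 9, 10, 11}
Step 17: union(8, 10) -> merged; set of 8 now {0, 4, 6, 7, 8, 9, 10, 11}
Set of 11: {0, 4, 6, 7, 8, 9, 10, 11}; 4 is a member.

Answer: yes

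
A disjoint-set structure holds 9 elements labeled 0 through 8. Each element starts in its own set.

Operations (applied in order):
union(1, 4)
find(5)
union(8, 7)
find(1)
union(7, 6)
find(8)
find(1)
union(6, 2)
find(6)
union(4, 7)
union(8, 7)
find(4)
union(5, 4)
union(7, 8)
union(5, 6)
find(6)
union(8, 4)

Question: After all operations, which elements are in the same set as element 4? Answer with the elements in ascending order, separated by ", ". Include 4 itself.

Step 1: union(1, 4) -> merged; set of 1 now {1, 4}
Step 2: find(5) -> no change; set of 5 is {5}
Step 3: union(8, 7) -> merged; set of 8 now {7, 8}
Step 4: find(1) -> no change; set of 1 is {1, 4}
Step 5: union(7, 6) -> merged; set of 7 now {6, 7, 8}
Step 6: find(8) -> no change; set of 8 is {6, 7, 8}
Step 7: find(1) -> no change; set of 1 is {1, 4}
Step 8: union(6, 2) -> merged; set of 6 now {2, 6, 7, 8}
Step 9: find(6) -> no change; set of 6 is {2, 6, 7, 8}
Step 10: union(4, 7) -> merged; set of 4 now {1, 2, 4, 6, 7, 8}
Step 11: union(8, 7) -> already same set; set of 8 now {1, 2, 4, 6, 7, 8}
Step 12: find(4) -> no change; set of 4 is {1, 2, 4, 6, 7, 8}
Step 13: union(5, 4) -> merged; set of 5 now {1, 2, 4, 5, 6, 7, 8}
Step 14: union(7, 8) -> already same set; set of 7 now {1, 2, 4, 5, 6, 7, 8}
Step 15: union(5, 6) -> already same set; set of 5 now {1, 2, 4, 5, 6, 7, 8}
Step 16: find(6) -> no change; set of 6 is {1, 2, 4, 5, 6, 7, 8}
Step 17: union(8, 4) -> already same set; set of 8 now {1, 2, 4, 5, 6, 7, 8}
Component of 4: {1, 2, 4, 5, 6, 7, 8}

Answer: 1, 2, 4, 5, 6, 7, 8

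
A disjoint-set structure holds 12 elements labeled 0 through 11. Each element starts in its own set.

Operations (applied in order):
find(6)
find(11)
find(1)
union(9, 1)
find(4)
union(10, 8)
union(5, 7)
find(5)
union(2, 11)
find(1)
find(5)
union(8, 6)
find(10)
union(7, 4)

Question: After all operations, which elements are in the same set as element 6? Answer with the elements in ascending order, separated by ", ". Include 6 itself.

Answer: 6, 8, 10

Derivation:
Step 1: find(6) -> no change; set of 6 is {6}
Step 2: find(11) -> no change; set of 11 is {11}
Step 3: find(1) -> no change; set of 1 is {1}
Step 4: union(9, 1) -> merged; set of 9 now {1, 9}
Step 5: find(4) -> no change; set of 4 is {4}
Step 6: union(10, 8) -> merged; set of 10 now {8, 10}
Step 7: union(5, 7) -> merged; set of 5 now {5, 7}
Step 8: find(5) -> no change; set of 5 is {5, 7}
Step 9: union(2, 11) -> merged; set of 2 now {2, 11}
Step 10: find(1) -> no change; set of 1 is {1, 9}
Step 11: find(5) -> no change; set of 5 is {5, 7}
Step 12: union(8, 6) -> merged; set of 8 now {6, 8, 10}
Step 13: find(10) -> no change; set of 10 is {6, 8, 10}
Step 14: union(7, 4) -> merged; set of 7 now {4, 5, 7}
Component of 6: {6, 8, 10}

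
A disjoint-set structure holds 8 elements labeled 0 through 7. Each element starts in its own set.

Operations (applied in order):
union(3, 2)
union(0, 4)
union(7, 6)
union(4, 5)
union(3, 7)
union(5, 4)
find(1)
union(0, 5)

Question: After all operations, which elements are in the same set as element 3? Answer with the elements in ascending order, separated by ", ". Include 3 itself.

Step 1: union(3, 2) -> merged; set of 3 now {2, 3}
Step 2: union(0, 4) -> merged; set of 0 now {0, 4}
Step 3: union(7, 6) -> merged; set of 7 now {6, 7}
Step 4: union(4, 5) -> merged; set of 4 now {0, 4, 5}
Step 5: union(3, 7) -> merged; set of 3 now {2, 3, 6, 7}
Step 6: union(5, 4) -> already same set; set of 5 now {0, 4, 5}
Step 7: find(1) -> no change; set of 1 is {1}
Step 8: union(0, 5) -> already same set; set of 0 now {0, 4, 5}
Component of 3: {2, 3, 6, 7}

Answer: 2, 3, 6, 7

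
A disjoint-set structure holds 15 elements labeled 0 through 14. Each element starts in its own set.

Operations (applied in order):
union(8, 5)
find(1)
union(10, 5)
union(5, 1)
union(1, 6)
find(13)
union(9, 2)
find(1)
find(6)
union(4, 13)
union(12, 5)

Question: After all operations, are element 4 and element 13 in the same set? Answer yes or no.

Step 1: union(8, 5) -> merged; set of 8 now {5, 8}
Step 2: find(1) -> no change; set of 1 is {1}
Step 3: union(10, 5) -> merged; set of 10 now {5, 8, 10}
Step 4: union(5, 1) -> merged; set of 5 now {1, 5, 8, 10}
Step 5: union(1, 6) -> merged; set of 1 now {1, 5, 6, 8, 10}
Step 6: find(13) -> no change; set of 13 is {13}
Step 7: union(9, 2) -> merged; set of 9 now {2, 9}
Step 8: find(1) -> no change; set of 1 is {1, 5, 6, 8, 10}
Step 9: find(6) -> no change; set of 6 is {1, 5, 6, 8, 10}
Step 10: union(4, 13) -> merged; set of 4 now {4, 13}
Step 11: union(12, 5) -> merged; set of 12 now {1, 5, 6, 8, 10, 12}
Set of 4: {4, 13}; 13 is a member.

Answer: yes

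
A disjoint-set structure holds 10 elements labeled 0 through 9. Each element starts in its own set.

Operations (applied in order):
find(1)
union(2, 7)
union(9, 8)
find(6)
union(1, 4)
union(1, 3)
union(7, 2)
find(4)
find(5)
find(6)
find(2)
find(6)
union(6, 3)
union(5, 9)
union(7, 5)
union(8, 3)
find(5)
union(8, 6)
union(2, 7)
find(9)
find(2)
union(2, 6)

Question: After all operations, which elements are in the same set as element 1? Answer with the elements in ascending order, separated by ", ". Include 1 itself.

Step 1: find(1) -> no change; set of 1 is {1}
Step 2: union(2, 7) -> merged; set of 2 now {2, 7}
Step 3: union(9, 8) -> merged; set of 9 now {8, 9}
Step 4: find(6) -> no change; set of 6 is {6}
Step 5: union(1, 4) -> merged; set of 1 now {1, 4}
Step 6: union(1, 3) -> merged; set of 1 now {1, 3, 4}
Step 7: union(7, 2) -> already same set; set of 7 now {2, 7}
Step 8: find(4) -> no change; set of 4 is {1, 3, 4}
Step 9: find(5) -> no change; set of 5 is {5}
Step 10: find(6) -> no change; set of 6 is {6}
Step 11: find(2) -> no change; set of 2 is {2, 7}
Step 12: find(6) -> no change; set of 6 is {6}
Step 13: union(6, 3) -> merged; set of 6 now {1, 3, 4, 6}
Step 14: union(5, 9) -> merged; set of 5 now {5, 8, 9}
Step 15: union(7, 5) -> merged; set of 7 now {2, 5, 7, 8, 9}
Step 16: union(8, 3) -> merged; set of 8 now {1, 2, 3, 4, 5, 6, 7, 8, 9}
Step 17: find(5) -> no change; set of 5 is {1, 2, 3, 4, 5, 6, 7, 8, 9}
Step 18: union(8, 6) -> already same set; set of 8 now {1, 2, 3, 4, 5, 6, 7, 8, 9}
Step 19: union(2, 7) -> already same set; set of 2 now {1, 2, 3, 4, 5, 6, 7, 8, 9}
Step 20: find(9) -> no change; set of 9 is {1, 2, 3, 4, 5, 6, 7, 8, 9}
Step 21: find(2) -> no change; set of 2 is {1, 2, 3, 4, 5, 6, 7, 8, 9}
Step 22: union(2, 6) -> already same set; set of 2 now {1, 2, 3, 4, 5, 6, 7, 8, 9}
Component of 1: {1, 2, 3, 4, 5, 6, 7, 8, 9}

Answer: 1, 2, 3, 4, 5, 6, 7, 8, 9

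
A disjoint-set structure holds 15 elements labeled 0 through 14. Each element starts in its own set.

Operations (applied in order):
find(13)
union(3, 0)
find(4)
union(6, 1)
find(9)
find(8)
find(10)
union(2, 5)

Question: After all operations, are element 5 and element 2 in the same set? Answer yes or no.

Answer: yes

Derivation:
Step 1: find(13) -> no change; set of 13 is {13}
Step 2: union(3, 0) -> merged; set of 3 now {0, 3}
Step 3: find(4) -> no change; set of 4 is {4}
Step 4: union(6, 1) -> merged; set of 6 now {1, 6}
Step 5: find(9) -> no change; set of 9 is {9}
Step 6: find(8) -> no change; set of 8 is {8}
Step 7: find(10) -> no change; set of 10 is {10}
Step 8: union(2, 5) -> merged; set of 2 now {2, 5}
Set of 5: {2, 5}; 2 is a member.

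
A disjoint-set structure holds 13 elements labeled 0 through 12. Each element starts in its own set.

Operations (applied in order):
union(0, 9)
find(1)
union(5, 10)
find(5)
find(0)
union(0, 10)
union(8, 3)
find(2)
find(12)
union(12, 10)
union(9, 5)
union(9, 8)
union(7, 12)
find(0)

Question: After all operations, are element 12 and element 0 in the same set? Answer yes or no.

Step 1: union(0, 9) -> merged; set of 0 now {0, 9}
Step 2: find(1) -> no change; set of 1 is {1}
Step 3: union(5, 10) -> merged; set of 5 now {5, 10}
Step 4: find(5) -> no change; set of 5 is {5, 10}
Step 5: find(0) -> no change; set of 0 is {0, 9}
Step 6: union(0, 10) -> merged; set of 0 now {0, 5, 9, 10}
Step 7: union(8, 3) -> merged; set of 8 now {3, 8}
Step 8: find(2) -> no change; set of 2 is {2}
Step 9: find(12) -> no change; set of 12 is {12}
Step 10: union(12, 10) -> merged; set of 12 now {0, 5, 9, 10, 12}
Step 11: union(9, 5) -> already same set; set of 9 now {0, 5, 9, 10, 12}
Step 12: union(9, 8) -> merged; set of 9 now {0, 3, 5, 8, 9, 10, 12}
Step 13: union(7, 12) -> merged; set of 7 now {0, 3, 5, 7, 8, 9, 10, 12}
Step 14: find(0) -> no change; set of 0 is {0, 3, 5, 7, 8, 9, 10, 12}
Set of 12: {0, 3, 5, 7, 8, 9, 10, 12}; 0 is a member.

Answer: yes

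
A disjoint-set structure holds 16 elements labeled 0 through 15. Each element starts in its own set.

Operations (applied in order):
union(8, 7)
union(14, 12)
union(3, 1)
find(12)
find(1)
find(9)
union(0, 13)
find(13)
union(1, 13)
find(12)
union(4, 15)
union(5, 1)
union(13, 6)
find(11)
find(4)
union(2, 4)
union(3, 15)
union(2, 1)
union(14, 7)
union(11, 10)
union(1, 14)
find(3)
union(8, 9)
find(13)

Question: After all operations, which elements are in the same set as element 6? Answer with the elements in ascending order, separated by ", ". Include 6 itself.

Answer: 0, 1, 2, 3, 4, 5, 6, 7, 8, 9, 12, 13, 14, 15

Derivation:
Step 1: union(8, 7) -> merged; set of 8 now {7, 8}
Step 2: union(14, 12) -> merged; set of 14 now {12, 14}
Step 3: union(3, 1) -> merged; set of 3 now {1, 3}
Step 4: find(12) -> no change; set of 12 is {12, 14}
Step 5: find(1) -> no change; set of 1 is {1, 3}
Step 6: find(9) -> no change; set of 9 is {9}
Step 7: union(0, 13) -> merged; set of 0 now {0, 13}
Step 8: find(13) -> no change; set of 13 is {0, 13}
Step 9: union(1, 13) -> merged; set of 1 now {0, 1, 3, 13}
Step 10: find(12) -> no change; set of 12 is {12, 14}
Step 11: union(4, 15) -> merged; set of 4 now {4, 15}
Step 12: union(5, 1) -> merged; set of 5 now {0, 1, 3, 5, 13}
Step 13: union(13, 6) -> merged; set of 13 now {0, 1, 3, 5, 6, 13}
Step 14: find(11) -> no change; set of 11 is {11}
Step 15: find(4) -> no change; set of 4 is {4, 15}
Step 16: union(2, 4) -> merged; set of 2 now {2, 4, 15}
Step 17: union(3, 15) -> merged; set of 3 now {0, 1, 2, 3, 4, 5, 6, 13, 15}
Step 18: union(2, 1) -> already same set; set of 2 now {0, 1, 2, 3, 4, 5, 6, 13, 15}
Step 19: union(14, 7) -> merged; set of 14 now {7, 8, 12, 14}
Step 20: union(11, 10) -> merged; set of 11 now {10, 11}
Step 21: union(1, 14) -> merged; set of 1 now {0, 1, 2, 3, 4, 5, 6, 7, 8, 12, 13, 14, 15}
Step 22: find(3) -> no change; set of 3 is {0, 1, 2, 3, 4, 5, 6, 7, 8, 12, 13, 14, 15}
Step 23: union(8, 9) -> merged; set of 8 now {0, 1, 2, 3, 4, 5, 6, 7, 8, 9, 12, 13, 14, 15}
Step 24: find(13) -> no change; set of 13 is {0, 1, 2, 3, 4, 5, 6, 7, 8, 9, 12, 13, 14, 15}
Component of 6: {0, 1, 2, 3, 4, 5, 6, 7, 8, 9, 12, 13, 14, 15}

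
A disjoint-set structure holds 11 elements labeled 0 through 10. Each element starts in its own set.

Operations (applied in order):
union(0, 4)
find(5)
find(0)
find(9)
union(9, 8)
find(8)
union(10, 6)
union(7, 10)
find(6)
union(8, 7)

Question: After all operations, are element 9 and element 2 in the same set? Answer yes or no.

Answer: no

Derivation:
Step 1: union(0, 4) -> merged; set of 0 now {0, 4}
Step 2: find(5) -> no change; set of 5 is {5}
Step 3: find(0) -> no change; set of 0 is {0, 4}
Step 4: find(9) -> no change; set of 9 is {9}
Step 5: union(9, 8) -> merged; set of 9 now {8, 9}
Step 6: find(8) -> no change; set of 8 is {8, 9}
Step 7: union(10, 6) -> merged; set of 10 now {6, 10}
Step 8: union(7, 10) -> merged; set of 7 now {6, 7, 10}
Step 9: find(6) -> no change; set of 6 is {6, 7, 10}
Step 10: union(8, 7) -> merged; set of 8 now {6, 7, 8, 9, 10}
Set of 9: {6, 7, 8, 9, 10}; 2 is not a member.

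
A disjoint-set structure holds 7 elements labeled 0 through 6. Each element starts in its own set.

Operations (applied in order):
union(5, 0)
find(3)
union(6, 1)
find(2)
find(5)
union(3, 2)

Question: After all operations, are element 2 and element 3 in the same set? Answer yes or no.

Step 1: union(5, 0) -> merged; set of 5 now {0, 5}
Step 2: find(3) -> no change; set of 3 is {3}
Step 3: union(6, 1) -> merged; set of 6 now {1, 6}
Step 4: find(2) -> no change; set of 2 is {2}
Step 5: find(5) -> no change; set of 5 is {0, 5}
Step 6: union(3, 2) -> merged; set of 3 now {2, 3}
Set of 2: {2, 3}; 3 is a member.

Answer: yes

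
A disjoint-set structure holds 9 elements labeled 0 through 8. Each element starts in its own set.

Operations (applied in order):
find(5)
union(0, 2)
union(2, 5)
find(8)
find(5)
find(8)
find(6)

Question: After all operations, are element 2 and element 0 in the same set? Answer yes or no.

Step 1: find(5) -> no change; set of 5 is {5}
Step 2: union(0, 2) -> merged; set of 0 now {0, 2}
Step 3: union(2, 5) -> merged; set of 2 now {0, 2, 5}
Step 4: find(8) -> no change; set of 8 is {8}
Step 5: find(5) -> no change; set of 5 is {0, 2, 5}
Step 6: find(8) -> no change; set of 8 is {8}
Step 7: find(6) -> no change; set of 6 is {6}
Set of 2: {0, 2, 5}; 0 is a member.

Answer: yes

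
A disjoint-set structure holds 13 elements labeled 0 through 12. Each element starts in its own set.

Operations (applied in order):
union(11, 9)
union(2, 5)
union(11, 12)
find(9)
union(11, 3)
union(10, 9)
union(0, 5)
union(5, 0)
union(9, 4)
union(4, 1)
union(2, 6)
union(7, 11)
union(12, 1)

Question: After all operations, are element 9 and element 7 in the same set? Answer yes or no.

Step 1: union(11, 9) -> merged; set of 11 now {9, 11}
Step 2: union(2, 5) -> merged; set of 2 now {2, 5}
Step 3: union(11, 12) -> merged; set of 11 now {9, 11, 12}
Step 4: find(9) -> no change; set of 9 is {9, 11, 12}
Step 5: union(11, 3) -> merged; set of 11 now {3, 9, 11, 12}
Step 6: union(10, 9) -> merged; set of 10 now {3, 9, 10, 11, 12}
Step 7: union(0, 5) -> merged; set of 0 now {0, 2, 5}
Step 8: union(5, 0) -> already same set; set of 5 now {0, 2, 5}
Step 9: union(9, 4) -> merged; set of 9 now {3, 4, 9, 10, 11, 12}
Step 10: union(4, 1) -> merged; set of 4 now {1, 3, 4, 9, 10, 11, 12}
Step 11: union(2, 6) -> merged; set of 2 now {0, 2, 5, 6}
Step 12: union(7, 11) -> merged; set of 7 now {1, 3, 4, 7, 9, 10, 11, 12}
Step 13: union(12, 1) -> already same set; set of 12 now {1, 3, 4, 7, 9, 10, 11, 12}
Set of 9: {1, 3, 4, 7, 9, 10, 11, 12}; 7 is a member.

Answer: yes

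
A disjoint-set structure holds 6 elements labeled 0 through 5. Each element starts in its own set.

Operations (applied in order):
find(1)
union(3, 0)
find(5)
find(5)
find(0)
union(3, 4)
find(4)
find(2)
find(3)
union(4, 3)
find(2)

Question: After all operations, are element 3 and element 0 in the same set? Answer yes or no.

Step 1: find(1) -> no change; set of 1 is {1}
Step 2: union(3, 0) -> merged; set of 3 now {0, 3}
Step 3: find(5) -> no change; set of 5 is {5}
Step 4: find(5) -> no change; set of 5 is {5}
Step 5: find(0) -> no change; set of 0 is {0, 3}
Step 6: union(3, 4) -> merged; set of 3 now {0, 3, 4}
Step 7: find(4) -> no change; set of 4 is {0, 3, 4}
Step 8: find(2) -> no change; set of 2 is {2}
Step 9: find(3) -> no change; set of 3 is {0, 3, 4}
Step 10: union(4, 3) -> already same set; set of 4 now {0, 3, 4}
Step 11: find(2) -> no change; set of 2 is {2}
Set of 3: {0, 3, 4}; 0 is a member.

Answer: yes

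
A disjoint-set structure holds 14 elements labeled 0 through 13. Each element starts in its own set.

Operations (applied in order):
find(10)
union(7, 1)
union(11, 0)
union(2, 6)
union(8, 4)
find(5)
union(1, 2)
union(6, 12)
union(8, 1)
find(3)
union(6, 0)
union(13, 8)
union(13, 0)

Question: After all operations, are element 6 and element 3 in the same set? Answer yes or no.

Answer: no

Derivation:
Step 1: find(10) -> no change; set of 10 is {10}
Step 2: union(7, 1) -> merged; set of 7 now {1, 7}
Step 3: union(11, 0) -> merged; set of 11 now {0, 11}
Step 4: union(2, 6) -> merged; set of 2 now {2, 6}
Step 5: union(8, 4) -> merged; set of 8 now {4, 8}
Step 6: find(5) -> no change; set of 5 is {5}
Step 7: union(1, 2) -> merged; set of 1 now {1, 2, 6, 7}
Step 8: union(6, 12) -> merged; set of 6 now {1, 2, 6, 7, 12}
Step 9: union(8, 1) -> merged; set of 8 now {1, 2, 4, 6, 7, 8, 12}
Step 10: find(3) -> no change; set of 3 is {3}
Step 11: union(6, 0) -> merged; set of 6 now {0, 1, 2, 4, 6, 7, 8, 11, 12}
Step 12: union(13, 8) -> merged; set of 13 now {0, 1, 2, 4, 6, 7, 8, 11, 12, 13}
Step 13: union(13, 0) -> already same set; set of 13 now {0, 1, 2, 4, 6, 7, 8, 11, 12, 13}
Set of 6: {0, 1, 2, 4, 6, 7, 8, 11, 12, 13}; 3 is not a member.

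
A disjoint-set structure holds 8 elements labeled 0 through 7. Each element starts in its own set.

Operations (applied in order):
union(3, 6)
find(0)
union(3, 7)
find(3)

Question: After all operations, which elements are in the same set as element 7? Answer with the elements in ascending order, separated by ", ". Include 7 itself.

Answer: 3, 6, 7

Derivation:
Step 1: union(3, 6) -> merged; set of 3 now {3, 6}
Step 2: find(0) -> no change; set of 0 is {0}
Step 3: union(3, 7) -> merged; set of 3 now {3, 6, 7}
Step 4: find(3) -> no change; set of 3 is {3, 6, 7}
Component of 7: {3, 6, 7}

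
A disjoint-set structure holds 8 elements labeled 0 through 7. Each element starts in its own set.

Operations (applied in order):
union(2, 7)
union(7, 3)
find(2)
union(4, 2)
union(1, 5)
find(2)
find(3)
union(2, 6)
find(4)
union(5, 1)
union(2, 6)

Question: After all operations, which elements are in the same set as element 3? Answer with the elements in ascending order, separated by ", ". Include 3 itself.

Step 1: union(2, 7) -> merged; set of 2 now {2, 7}
Step 2: union(7, 3) -> merged; set of 7 now {2, 3, 7}
Step 3: find(2) -> no change; set of 2 is {2, 3, 7}
Step 4: union(4, 2) -> merged; set of 4 now {2, 3, 4, 7}
Step 5: union(1, 5) -> merged; set of 1 now {1, 5}
Step 6: find(2) -> no change; set of 2 is {2, 3, 4, 7}
Step 7: find(3) -> no change; set of 3 is {2, 3, 4, 7}
Step 8: union(2, 6) -> merged; set of 2 now {2, 3, 4, 6, 7}
Step 9: find(4) -> no change; set of 4 is {2, 3, 4, 6, 7}
Step 10: union(5, 1) -> already same set; set of 5 now {1, 5}
Step 11: union(2, 6) -> already same set; set of 2 now {2, 3, 4, 6, 7}
Component of 3: {2, 3, 4, 6, 7}

Answer: 2, 3, 4, 6, 7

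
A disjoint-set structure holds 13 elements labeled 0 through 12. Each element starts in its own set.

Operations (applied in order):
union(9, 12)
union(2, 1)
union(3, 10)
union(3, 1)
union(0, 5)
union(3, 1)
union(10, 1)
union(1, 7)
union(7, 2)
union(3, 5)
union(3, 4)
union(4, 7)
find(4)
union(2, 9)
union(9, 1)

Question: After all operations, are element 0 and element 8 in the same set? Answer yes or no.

Answer: no

Derivation:
Step 1: union(9, 12) -> merged; set of 9 now {9, 12}
Step 2: union(2, 1) -> merged; set of 2 now {1, 2}
Step 3: union(3, 10) -> merged; set of 3 now {3, 10}
Step 4: union(3, 1) -> merged; set of 3 now {1, 2, 3, 10}
Step 5: union(0, 5) -> merged; set of 0 now {0, 5}
Step 6: union(3, 1) -> already same set; set of 3 now {1, 2, 3, 10}
Step 7: union(10, 1) -> already same set; set of 10 now {1, 2, 3, 10}
Step 8: union(1, 7) -> merged; set of 1 now {1, 2, 3, 7, 10}
Step 9: union(7, 2) -> already same set; set of 7 now {1, 2, 3, 7, 10}
Step 10: union(3, 5) -> merged; set of 3 now {0, 1, 2, 3, 5, 7, 10}
Step 11: union(3, 4) -> merged; set of 3 now {0, 1, 2, 3, 4, 5, 7, 10}
Step 12: union(4, 7) -> already same set; set of 4 now {0, 1, 2, 3, 4, 5, 7, 10}
Step 13: find(4) -> no change; set of 4 is {0, 1, 2, 3, 4, 5, 7, 10}
Step 14: union(2, 9) -> merged; set of 2 now {0, 1, 2, 3, 4, 5, 7, 9, 10, 12}
Step 15: union(9, 1) -> already same set; set of 9 now {0, 1, 2, 3, 4, 5, 7, 9, 10, 12}
Set of 0: {0, 1, 2, 3, 4, 5, 7, 9, 10, 12}; 8 is not a member.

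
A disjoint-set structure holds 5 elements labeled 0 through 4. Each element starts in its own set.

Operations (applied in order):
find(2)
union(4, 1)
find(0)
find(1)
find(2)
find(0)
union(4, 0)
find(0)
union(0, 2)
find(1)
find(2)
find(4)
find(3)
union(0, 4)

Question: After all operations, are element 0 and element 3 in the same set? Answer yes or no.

Answer: no

Derivation:
Step 1: find(2) -> no change; set of 2 is {2}
Step 2: union(4, 1) -> merged; set of 4 now {1, 4}
Step 3: find(0) -> no change; set of 0 is {0}
Step 4: find(1) -> no change; set of 1 is {1, 4}
Step 5: find(2) -> no change; set of 2 is {2}
Step 6: find(0) -> no change; set of 0 is {0}
Step 7: union(4, 0) -> merged; set of 4 now {0, 1, 4}
Step 8: find(0) -> no change; set of 0 is {0, 1, 4}
Step 9: union(0, 2) -> merged; set of 0 now {0, 1, 2, 4}
Step 10: find(1) -> no change; set of 1 is {0, 1, 2, 4}
Step 11: find(2) -> no change; set of 2 is {0, 1, 2, 4}
Step 12: find(4) -> no change; set of 4 is {0, 1, 2, 4}
Step 13: find(3) -> no change; set of 3 is {3}
Step 14: union(0, 4) -> already same set; set of 0 now {0, 1, 2, 4}
Set of 0: {0, 1, 2, 4}; 3 is not a member.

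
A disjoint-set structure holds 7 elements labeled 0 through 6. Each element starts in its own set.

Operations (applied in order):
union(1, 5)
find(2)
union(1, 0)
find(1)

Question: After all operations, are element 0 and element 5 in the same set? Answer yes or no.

Answer: yes

Derivation:
Step 1: union(1, 5) -> merged; set of 1 now {1, 5}
Step 2: find(2) -> no change; set of 2 is {2}
Step 3: union(1, 0) -> merged; set of 1 now {0, 1, 5}
Step 4: find(1) -> no change; set of 1 is {0, 1, 5}
Set of 0: {0, 1, 5}; 5 is a member.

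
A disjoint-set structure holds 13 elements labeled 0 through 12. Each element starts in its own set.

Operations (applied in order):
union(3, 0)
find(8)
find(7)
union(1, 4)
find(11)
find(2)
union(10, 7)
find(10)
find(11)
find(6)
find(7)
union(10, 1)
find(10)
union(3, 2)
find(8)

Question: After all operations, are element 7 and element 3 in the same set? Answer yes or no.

Answer: no

Derivation:
Step 1: union(3, 0) -> merged; set of 3 now {0, 3}
Step 2: find(8) -> no change; set of 8 is {8}
Step 3: find(7) -> no change; set of 7 is {7}
Step 4: union(1, 4) -> merged; set of 1 now {1, 4}
Step 5: find(11) -> no change; set of 11 is {11}
Step 6: find(2) -> no change; set of 2 is {2}
Step 7: union(10, 7) -> merged; set of 10 now {7, 10}
Step 8: find(10) -> no change; set of 10 is {7, 10}
Step 9: find(11) -> no change; set of 11 is {11}
Step 10: find(6) -> no change; set of 6 is {6}
Step 11: find(7) -> no change; set of 7 is {7, 10}
Step 12: union(10, 1) -> merged; set of 10 now {1, 4, 7, 10}
Step 13: find(10) -> no change; set of 10 is {1, 4, 7, 10}
Step 14: union(3, 2) -> merged; set of 3 now {0, 2, 3}
Step 15: find(8) -> no change; set of 8 is {8}
Set of 7: {1, 4, 7, 10}; 3 is not a member.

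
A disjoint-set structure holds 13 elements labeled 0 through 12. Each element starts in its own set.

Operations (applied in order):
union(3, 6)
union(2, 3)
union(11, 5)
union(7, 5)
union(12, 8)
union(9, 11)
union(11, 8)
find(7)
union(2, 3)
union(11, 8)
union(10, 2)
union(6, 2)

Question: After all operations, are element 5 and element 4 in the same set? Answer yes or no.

Answer: no

Derivation:
Step 1: union(3, 6) -> merged; set of 3 now {3, 6}
Step 2: union(2, 3) -> merged; set of 2 now {2, 3, 6}
Step 3: union(11, 5) -> merged; set of 11 now {5, 11}
Step 4: union(7, 5) -> merged; set of 7 now {5, 7, 11}
Step 5: union(12, 8) -> merged; set of 12 now {8, 12}
Step 6: union(9, 11) -> merged; set of 9 now {5, 7, 9, 11}
Step 7: union(11, 8) -> merged; set of 11 now {5, 7, 8, 9, 11, 12}
Step 8: find(7) -> no change; set of 7 is {5, 7, 8, 9, 11, 12}
Step 9: union(2, 3) -> already same set; set of 2 now {2, 3, 6}
Step 10: union(11, 8) -> already same set; set of 11 now {5, 7, 8, 9, 11, 12}
Step 11: union(10, 2) -> merged; set of 10 now {2, 3, 6, 10}
Step 12: union(6, 2) -> already same set; set of 6 now {2, 3, 6, 10}
Set of 5: {5, 7, 8, 9, 11, 12}; 4 is not a member.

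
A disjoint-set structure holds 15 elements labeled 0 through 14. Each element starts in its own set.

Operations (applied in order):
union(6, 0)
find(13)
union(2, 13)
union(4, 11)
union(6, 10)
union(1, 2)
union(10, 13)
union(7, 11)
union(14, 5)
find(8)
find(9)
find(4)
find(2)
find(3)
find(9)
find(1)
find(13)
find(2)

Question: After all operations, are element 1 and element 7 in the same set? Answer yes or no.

Step 1: union(6, 0) -> merged; set of 6 now {0, 6}
Step 2: find(13) -> no change; set of 13 is {13}
Step 3: union(2, 13) -> merged; set of 2 now {2, 13}
Step 4: union(4, 11) -> merged; set of 4 now {4, 11}
Step 5: union(6, 10) -> merged; set of 6 now {0, 6, 10}
Step 6: union(1, 2) -> merged; set of 1 now {1, 2, 13}
Step 7: union(10, 13) -> merged; set of 10 now {0, 1, 2, 6, 10, 13}
Step 8: union(7, 11) -> merged; set of 7 now {4, 7, 11}
Step 9: union(14, 5) -> merged; set of 14 now {5, 14}
Step 10: find(8) -> no change; set of 8 is {8}
Step 11: find(9) -> no change; set of 9 is {9}
Step 12: find(4) -> no change; set of 4 is {4, 7, 11}
Step 13: find(2) -> no change; set of 2 is {0, 1, 2, 6, 10, 13}
Step 14: find(3) -> no change; set of 3 is {3}
Step 15: find(9) -> no change; set of 9 is {9}
Step 16: find(1) -> no change; set of 1 is {0, 1, 2, 6, 10, 13}
Step 17: find(13) -> no change; set of 13 is {0, 1, 2, 6, 10, 13}
Step 18: find(2) -> no change; set of 2 is {0, 1, 2, 6, 10, 13}
Set of 1: {0, 1, 2, 6, 10, 13}; 7 is not a member.

Answer: no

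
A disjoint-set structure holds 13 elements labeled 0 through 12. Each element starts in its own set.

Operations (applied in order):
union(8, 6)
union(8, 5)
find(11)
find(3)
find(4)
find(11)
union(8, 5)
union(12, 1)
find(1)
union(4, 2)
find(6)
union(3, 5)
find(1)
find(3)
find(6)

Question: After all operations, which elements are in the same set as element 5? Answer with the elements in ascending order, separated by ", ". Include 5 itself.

Answer: 3, 5, 6, 8

Derivation:
Step 1: union(8, 6) -> merged; set of 8 now {6, 8}
Step 2: union(8, 5) -> merged; set of 8 now {5, 6, 8}
Step 3: find(11) -> no change; set of 11 is {11}
Step 4: find(3) -> no change; set of 3 is {3}
Step 5: find(4) -> no change; set of 4 is {4}
Step 6: find(11) -> no change; set of 11 is {11}
Step 7: union(8, 5) -> already same set; set of 8 now {5, 6, 8}
Step 8: union(12, 1) -> merged; set of 12 now {1, 12}
Step 9: find(1) -> no change; set of 1 is {1, 12}
Step 10: union(4, 2) -> merged; set of 4 now {2, 4}
Step 11: find(6) -> no change; set of 6 is {5, 6, 8}
Step 12: union(3, 5) -> merged; set of 3 now {3, 5, 6, 8}
Step 13: find(1) -> no change; set of 1 is {1, 12}
Step 14: find(3) -> no change; set of 3 is {3, 5, 6, 8}
Step 15: find(6) -> no change; set of 6 is {3, 5, 6, 8}
Component of 5: {3, 5, 6, 8}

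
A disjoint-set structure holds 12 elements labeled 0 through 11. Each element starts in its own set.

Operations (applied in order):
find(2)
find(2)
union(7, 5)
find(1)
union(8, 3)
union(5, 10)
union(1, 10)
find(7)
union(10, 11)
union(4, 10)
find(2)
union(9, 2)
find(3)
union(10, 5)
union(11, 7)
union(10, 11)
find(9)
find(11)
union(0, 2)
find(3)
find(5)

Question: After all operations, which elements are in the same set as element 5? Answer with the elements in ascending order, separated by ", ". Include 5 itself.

Answer: 1, 4, 5, 7, 10, 11

Derivation:
Step 1: find(2) -> no change; set of 2 is {2}
Step 2: find(2) -> no change; set of 2 is {2}
Step 3: union(7, 5) -> merged; set of 7 now {5, 7}
Step 4: find(1) -> no change; set of 1 is {1}
Step 5: union(8, 3) -> merged; set of 8 now {3, 8}
Step 6: union(5, 10) -> merged; set of 5 now {5, 7, 10}
Step 7: union(1, 10) -> merged; set of 1 now {1, 5, 7, 10}
Step 8: find(7) -> no change; set of 7 is {1, 5, 7, 10}
Step 9: union(10, 11) -> merged; set of 10 now {1, 5, 7, 10, 11}
Step 10: union(4, 10) -> merged; set of 4 now {1, 4, 5, 7, 10, 11}
Step 11: find(2) -> no change; set of 2 is {2}
Step 12: union(9, 2) -> merged; set of 9 now {2, 9}
Step 13: find(3) -> no change; set of 3 is {3, 8}
Step 14: union(10, 5) -> already same set; set of 10 now {1, 4, 5, 7, 10, 11}
Step 15: union(11, 7) -> already same set; set of 11 now {1, 4, 5, 7, 10, 11}
Step 16: union(10, 11) -> already same set; set of 10 now {1, 4, 5, 7, 10, 11}
Step 17: find(9) -> no change; set of 9 is {2, 9}
Step 18: find(11) -> no change; set of 11 is {1, 4, 5, 7, 10, 11}
Step 19: union(0, 2) -> merged; set of 0 now {0, 2, 9}
Step 20: find(3) -> no change; set of 3 is {3, 8}
Step 21: find(5) -> no change; set of 5 is {1, 4, 5, 7, 10, 11}
Component of 5: {1, 4, 5, 7, 10, 11}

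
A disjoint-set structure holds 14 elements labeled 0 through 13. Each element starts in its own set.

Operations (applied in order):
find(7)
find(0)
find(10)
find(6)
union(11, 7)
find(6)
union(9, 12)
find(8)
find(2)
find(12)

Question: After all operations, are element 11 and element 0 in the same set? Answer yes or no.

Step 1: find(7) -> no change; set of 7 is {7}
Step 2: find(0) -> no change; set of 0 is {0}
Step 3: find(10) -> no change; set of 10 is {10}
Step 4: find(6) -> no change; set of 6 is {6}
Step 5: union(11, 7) -> merged; set of 11 now {7, 11}
Step 6: find(6) -> no change; set of 6 is {6}
Step 7: union(9, 12) -> merged; set of 9 now {9, 12}
Step 8: find(8) -> no change; set of 8 is {8}
Step 9: find(2) -> no change; set of 2 is {2}
Step 10: find(12) -> no change; set of 12 is {9, 12}
Set of 11: {7, 11}; 0 is not a member.

Answer: no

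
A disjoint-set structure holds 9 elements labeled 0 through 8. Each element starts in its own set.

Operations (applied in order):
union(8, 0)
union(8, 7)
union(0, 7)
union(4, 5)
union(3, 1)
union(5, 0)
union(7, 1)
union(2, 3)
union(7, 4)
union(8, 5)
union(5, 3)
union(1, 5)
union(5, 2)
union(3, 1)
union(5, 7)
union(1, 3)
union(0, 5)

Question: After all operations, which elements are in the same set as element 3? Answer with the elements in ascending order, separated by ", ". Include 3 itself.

Answer: 0, 1, 2, 3, 4, 5, 7, 8

Derivation:
Step 1: union(8, 0) -> merged; set of 8 now {0, 8}
Step 2: union(8, 7) -> merged; set of 8 now {0, 7, 8}
Step 3: union(0, 7) -> already same set; set of 0 now {0, 7, 8}
Step 4: union(4, 5) -> merged; set of 4 now {4, 5}
Step 5: union(3, 1) -> merged; set of 3 now {1, 3}
Step 6: union(5, 0) -> merged; set of 5 now {0, 4, 5, 7, 8}
Step 7: union(7, 1) -> merged; set of 7 now {0, 1, 3, 4, 5, 7, 8}
Step 8: union(2, 3) -> merged; set of 2 now {0, 1, 2, 3, 4, 5, 7, 8}
Step 9: union(7, 4) -> already same set; set of 7 now {0, 1, 2, 3, 4, 5, 7, 8}
Step 10: union(8, 5) -> already same set; set of 8 now {0, 1, 2, 3, 4, 5, 7, 8}
Step 11: union(5, 3) -> already same set; set of 5 now {0, 1, 2, 3, 4, 5, 7, 8}
Step 12: union(1, 5) -> already same set; set of 1 now {0, 1, 2, 3, 4, 5, 7, 8}
Step 13: union(5, 2) -> already same set; set of 5 now {0, 1, 2, 3, 4, 5, 7, 8}
Step 14: union(3, 1) -> already same set; set of 3 now {0, 1, 2, 3, 4, 5, 7, 8}
Step 15: union(5, 7) -> already same set; set of 5 now {0, 1, 2, 3, 4, 5, 7, 8}
Step 16: union(1, 3) -> already same set; set of 1 now {0, 1, 2, 3, 4, 5, 7, 8}
Step 17: union(0, 5) -> already same set; set of 0 now {0, 1, 2, 3, 4, 5, 7, 8}
Component of 3: {0, 1, 2, 3, 4, 5, 7, 8}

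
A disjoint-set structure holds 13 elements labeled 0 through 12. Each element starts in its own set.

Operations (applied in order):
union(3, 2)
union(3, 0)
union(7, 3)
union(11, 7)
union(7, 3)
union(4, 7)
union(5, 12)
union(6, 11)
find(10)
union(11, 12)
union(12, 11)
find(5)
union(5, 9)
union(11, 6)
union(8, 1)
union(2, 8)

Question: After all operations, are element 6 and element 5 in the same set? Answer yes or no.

Step 1: union(3, 2) -> merged; set of 3 now {2, 3}
Step 2: union(3, 0) -> merged; set of 3 now {0, 2, 3}
Step 3: union(7, 3) -> merged; set of 7 now {0, 2, 3, 7}
Step 4: union(11, 7) -> merged; set of 11 now {0, 2, 3, 7, 11}
Step 5: union(7, 3) -> already same set; set of 7 now {0, 2, 3, 7, 11}
Step 6: union(4, 7) -> merged; set of 4 now {0, 2, 3, 4, 7, 11}
Step 7: union(5, 12) -> merged; set of 5 now {5, 12}
Step 8: union(6, 11) -> merged; set of 6 now {0, 2, 3, 4, 6, 7, 11}
Step 9: find(10) -> no change; set of 10 is {10}
Step 10: union(11, 12) -> merged; set of 11 now {0, 2, 3, 4, 5, 6, 7, 11, 12}
Step 11: union(12, 11) -> already same set; set of 12 now {0, 2, 3, 4, 5, 6, 7, 11, 12}
Step 12: find(5) -> no change; set of 5 is {0, 2, 3, 4, 5, 6, 7, 11, 12}
Step 13: union(5, 9) -> merged; set of 5 now {0, 2, 3, 4, 5, 6, 7, 9, 11, 12}
Step 14: union(11, 6) -> already same set; set of 11 now {0, 2, 3, 4, 5, 6, 7, 9, 11, 12}
Step 15: union(8, 1) -> merged; set of 8 now {1, 8}
Step 16: union(2, 8) -> merged; set of 2 now {0, 1, 2, 3, 4, 5, 6, 7, 8, 9, 11, 12}
Set of 6: {0, 1, 2, 3, 4, 5, 6, 7, 8, 9, 11, 12}; 5 is a member.

Answer: yes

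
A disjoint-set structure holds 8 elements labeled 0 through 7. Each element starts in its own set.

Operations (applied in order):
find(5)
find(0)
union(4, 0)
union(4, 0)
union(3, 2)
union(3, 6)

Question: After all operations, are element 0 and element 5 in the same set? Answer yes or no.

Step 1: find(5) -> no change; set of 5 is {5}
Step 2: find(0) -> no change; set of 0 is {0}
Step 3: union(4, 0) -> merged; set of 4 now {0, 4}
Step 4: union(4, 0) -> already same set; set of 4 now {0, 4}
Step 5: union(3, 2) -> merged; set of 3 now {2, 3}
Step 6: union(3, 6) -> merged; set of 3 now {2, 3, 6}
Set of 0: {0, 4}; 5 is not a member.

Answer: no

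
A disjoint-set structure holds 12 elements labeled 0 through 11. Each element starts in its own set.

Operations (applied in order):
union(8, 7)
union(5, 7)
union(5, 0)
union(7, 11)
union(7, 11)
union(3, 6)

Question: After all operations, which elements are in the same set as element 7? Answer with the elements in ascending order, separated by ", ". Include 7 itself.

Answer: 0, 5, 7, 8, 11

Derivation:
Step 1: union(8, 7) -> merged; set of 8 now {7, 8}
Step 2: union(5, 7) -> merged; set of 5 now {5, 7, 8}
Step 3: union(5, 0) -> merged; set of 5 now {0, 5, 7, 8}
Step 4: union(7, 11) -> merged; set of 7 now {0, 5, 7, 8, 11}
Step 5: union(7, 11) -> already same set; set of 7 now {0, 5, 7, 8, 11}
Step 6: union(3, 6) -> merged; set of 3 now {3, 6}
Component of 7: {0, 5, 7, 8, 11}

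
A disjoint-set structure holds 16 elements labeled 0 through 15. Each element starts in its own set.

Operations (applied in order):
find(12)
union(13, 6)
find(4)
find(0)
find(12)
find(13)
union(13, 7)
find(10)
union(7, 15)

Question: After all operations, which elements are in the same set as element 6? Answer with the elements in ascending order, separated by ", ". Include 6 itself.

Step 1: find(12) -> no change; set of 12 is {12}
Step 2: union(13, 6) -> merged; set of 13 now {6, 13}
Step 3: find(4) -> no change; set of 4 is {4}
Step 4: find(0) -> no change; set of 0 is {0}
Step 5: find(12) -> no change; set of 12 is {12}
Step 6: find(13) -> no change; set of 13 is {6, 13}
Step 7: union(13, 7) -> merged; set of 13 now {6, 7, 13}
Step 8: find(10) -> no change; set of 10 is {10}
Step 9: union(7, 15) -> merged; set of 7 now {6, 7, 13, 15}
Component of 6: {6, 7, 13, 15}

Answer: 6, 7, 13, 15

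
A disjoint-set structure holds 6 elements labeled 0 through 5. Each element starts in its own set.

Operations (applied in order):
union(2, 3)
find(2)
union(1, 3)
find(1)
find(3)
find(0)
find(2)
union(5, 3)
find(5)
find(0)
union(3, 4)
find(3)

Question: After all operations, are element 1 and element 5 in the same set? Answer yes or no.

Answer: yes

Derivation:
Step 1: union(2, 3) -> merged; set of 2 now {2, 3}
Step 2: find(2) -> no change; set of 2 is {2, 3}
Step 3: union(1, 3) -> merged; set of 1 now {1, 2, 3}
Step 4: find(1) -> no change; set of 1 is {1, 2, 3}
Step 5: find(3) -> no change; set of 3 is {1, 2, 3}
Step 6: find(0) -> no change; set of 0 is {0}
Step 7: find(2) -> no change; set of 2 is {1, 2, 3}
Step 8: union(5, 3) -> merged; set of 5 now {1, 2, 3, 5}
Step 9: find(5) -> no change; set of 5 is {1, 2, 3, 5}
Step 10: find(0) -> no change; set of 0 is {0}
Step 11: union(3, 4) -> merged; set of 3 now {1, 2, 3, 4, 5}
Step 12: find(3) -> no change; set of 3 is {1, 2, 3, 4, 5}
Set of 1: {1, 2, 3, 4, 5}; 5 is a member.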